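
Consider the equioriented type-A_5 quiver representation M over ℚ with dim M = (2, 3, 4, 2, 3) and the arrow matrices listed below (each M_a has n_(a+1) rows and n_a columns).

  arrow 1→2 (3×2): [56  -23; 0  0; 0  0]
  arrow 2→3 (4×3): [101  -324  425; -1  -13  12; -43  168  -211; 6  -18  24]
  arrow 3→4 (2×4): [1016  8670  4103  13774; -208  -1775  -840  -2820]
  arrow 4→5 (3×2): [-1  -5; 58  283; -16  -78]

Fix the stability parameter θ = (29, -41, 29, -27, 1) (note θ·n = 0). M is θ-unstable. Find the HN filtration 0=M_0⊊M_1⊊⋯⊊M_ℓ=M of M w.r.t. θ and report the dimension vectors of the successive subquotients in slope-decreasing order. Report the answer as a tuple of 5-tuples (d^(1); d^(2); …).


Interval decomposition of M: I[1,1], I[1,5], I[2,2], I[2,5], I[3,3]^2, I[5,5].
HN type (ℓ=4): μ^(1)=29; μ^(2)=1; μ^(3)=-6; μ^(4)=-41

((1, 0, 2, 0, 0); (0, 0, 2, 2, 3); (1, 1, 0, 0, 0); (0, 2, 0, 0, 0))


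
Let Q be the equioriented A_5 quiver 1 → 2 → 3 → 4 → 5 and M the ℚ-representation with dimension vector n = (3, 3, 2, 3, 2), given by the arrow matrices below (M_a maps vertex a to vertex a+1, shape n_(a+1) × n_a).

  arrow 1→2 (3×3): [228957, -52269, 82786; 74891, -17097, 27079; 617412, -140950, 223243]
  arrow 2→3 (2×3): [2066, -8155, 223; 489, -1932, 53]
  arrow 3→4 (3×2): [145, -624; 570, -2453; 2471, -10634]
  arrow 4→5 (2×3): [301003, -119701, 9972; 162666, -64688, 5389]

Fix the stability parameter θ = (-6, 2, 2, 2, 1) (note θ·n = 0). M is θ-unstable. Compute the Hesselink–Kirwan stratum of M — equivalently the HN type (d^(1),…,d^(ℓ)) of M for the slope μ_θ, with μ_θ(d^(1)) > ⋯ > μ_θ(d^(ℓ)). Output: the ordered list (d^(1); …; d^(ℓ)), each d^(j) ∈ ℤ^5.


Interval decomposition of M: I[1,2], I[1,5]^2, I[4,4].
HN type (ℓ=3): μ^(1)=2; μ^(2)=7/4; μ^(3)=-6

((0, 1, 0, 1, 0); (0, 2, 2, 2, 2); (3, 0, 0, 0, 0))


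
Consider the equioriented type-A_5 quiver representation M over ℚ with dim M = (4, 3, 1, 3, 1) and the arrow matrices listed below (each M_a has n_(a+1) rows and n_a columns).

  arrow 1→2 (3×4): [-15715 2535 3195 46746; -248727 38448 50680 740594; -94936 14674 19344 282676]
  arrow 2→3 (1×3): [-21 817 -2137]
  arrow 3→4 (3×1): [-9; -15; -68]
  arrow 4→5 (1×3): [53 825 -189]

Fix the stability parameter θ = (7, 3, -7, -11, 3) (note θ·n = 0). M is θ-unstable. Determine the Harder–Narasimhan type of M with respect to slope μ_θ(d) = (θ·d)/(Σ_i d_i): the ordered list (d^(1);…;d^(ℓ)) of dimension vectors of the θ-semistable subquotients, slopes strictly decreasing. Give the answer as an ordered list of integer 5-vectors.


Interval decomposition of M: I[1,1], I[1,2]^2, I[1,4], I[4,4], I[4,5].
HN type (ℓ=5): μ^(1)=7; μ^(2)=5; μ^(3)=3; μ^(4)=-2; μ^(5)=-11

((1, 0, 0, 0, 0); (2, 2, 0, 0, 0); (0, 0, 0, 0, 1); (1, 1, 1, 1, 0); (0, 0, 0, 2, 0))


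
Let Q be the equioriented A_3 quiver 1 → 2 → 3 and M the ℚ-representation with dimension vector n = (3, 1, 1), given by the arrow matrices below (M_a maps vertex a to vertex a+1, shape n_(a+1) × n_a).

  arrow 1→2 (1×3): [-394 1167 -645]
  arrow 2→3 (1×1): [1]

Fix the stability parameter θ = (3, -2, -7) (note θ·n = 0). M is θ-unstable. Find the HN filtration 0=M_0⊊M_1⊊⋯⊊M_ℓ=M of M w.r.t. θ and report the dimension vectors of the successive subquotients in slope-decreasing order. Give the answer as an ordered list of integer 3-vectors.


Barcode: M ≅ I[1,1]^2, I[1,3]. HN layers by μ_θ (2 steps, strictly decreasing):
  μ^(1)=3; μ^(2)=-2

((2, 0, 0); (1, 1, 1))


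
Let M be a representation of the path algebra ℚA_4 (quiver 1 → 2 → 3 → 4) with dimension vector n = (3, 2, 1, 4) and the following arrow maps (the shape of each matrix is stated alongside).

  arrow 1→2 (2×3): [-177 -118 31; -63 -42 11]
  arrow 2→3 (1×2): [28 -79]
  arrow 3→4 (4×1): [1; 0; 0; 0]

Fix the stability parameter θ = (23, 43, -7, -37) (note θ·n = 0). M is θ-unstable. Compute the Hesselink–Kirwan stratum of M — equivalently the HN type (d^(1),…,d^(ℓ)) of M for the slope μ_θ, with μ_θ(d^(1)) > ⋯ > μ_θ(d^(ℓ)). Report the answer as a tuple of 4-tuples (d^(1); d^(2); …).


Interval decomposition of M: I[1,1], I[1,2], I[1,4], I[4,4]^3.
HN type (ℓ=4): μ^(1)=43; μ^(2)=23; μ^(3)=11/2; μ^(4)=-37

((0, 1, 0, 0); (2, 0, 0, 0); (1, 1, 1, 1); (0, 0, 0, 3))


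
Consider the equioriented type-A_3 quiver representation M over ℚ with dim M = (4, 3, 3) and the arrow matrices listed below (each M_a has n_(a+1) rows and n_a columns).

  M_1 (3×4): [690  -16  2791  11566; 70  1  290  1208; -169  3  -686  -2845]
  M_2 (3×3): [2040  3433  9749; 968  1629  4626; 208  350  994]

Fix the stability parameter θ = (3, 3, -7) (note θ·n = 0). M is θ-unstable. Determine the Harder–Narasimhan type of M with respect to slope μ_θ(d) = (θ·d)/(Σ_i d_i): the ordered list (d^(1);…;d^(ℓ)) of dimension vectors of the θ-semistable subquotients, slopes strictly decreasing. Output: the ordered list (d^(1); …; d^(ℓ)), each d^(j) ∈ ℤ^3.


Via rank(M_{q-1}∘⋯∘M_p): M ≅ I[1,1], I[1,2], I[1,3]^2, I[3,3].
μ_θ-semistable layers: μ^(1)=3; μ^(2)=-1/3; μ^(3)=-7

((2, 1, 0); (2, 2, 2); (0, 0, 1))


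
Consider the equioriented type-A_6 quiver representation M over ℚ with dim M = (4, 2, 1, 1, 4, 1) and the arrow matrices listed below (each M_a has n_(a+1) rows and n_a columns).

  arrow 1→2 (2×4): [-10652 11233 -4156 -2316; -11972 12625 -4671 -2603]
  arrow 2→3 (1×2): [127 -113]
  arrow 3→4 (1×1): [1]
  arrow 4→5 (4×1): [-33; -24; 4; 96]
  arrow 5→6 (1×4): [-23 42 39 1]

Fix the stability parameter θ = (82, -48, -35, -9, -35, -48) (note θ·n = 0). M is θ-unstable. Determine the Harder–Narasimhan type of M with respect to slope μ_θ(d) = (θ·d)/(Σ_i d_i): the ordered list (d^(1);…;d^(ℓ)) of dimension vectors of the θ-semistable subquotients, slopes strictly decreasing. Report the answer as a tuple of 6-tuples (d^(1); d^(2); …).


Interval decomposition of M: I[1,1]^2, I[1,2], I[1,6], I[5,5]^3.
HN type (ℓ=4): μ^(1)=82; μ^(2)=17; μ^(3)=-31/2; μ^(4)=-35

((2, 0, 0, 0, 0, 0); (1, 1, 0, 0, 0, 0); (1, 1, 1, 1, 1, 1); (0, 0, 0, 0, 3, 0))


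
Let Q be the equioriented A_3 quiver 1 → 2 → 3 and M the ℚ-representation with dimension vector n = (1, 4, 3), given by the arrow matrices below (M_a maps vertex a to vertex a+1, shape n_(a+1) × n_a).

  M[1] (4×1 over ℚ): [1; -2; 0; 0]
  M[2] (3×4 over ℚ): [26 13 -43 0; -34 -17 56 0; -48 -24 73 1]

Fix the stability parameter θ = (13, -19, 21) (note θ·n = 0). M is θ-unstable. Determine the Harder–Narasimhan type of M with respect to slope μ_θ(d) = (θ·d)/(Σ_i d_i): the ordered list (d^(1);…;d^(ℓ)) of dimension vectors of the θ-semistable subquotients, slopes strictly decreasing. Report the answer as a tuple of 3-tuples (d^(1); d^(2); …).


Via rank(M_{q-1}∘⋯∘M_p): M ≅ I[1,2], I[2,3]^3.
μ_θ-semistable layers: μ^(1)=21; μ^(2)=-3; μ^(3)=-19

((0, 0, 3); (1, 1, 0); (0, 3, 0))


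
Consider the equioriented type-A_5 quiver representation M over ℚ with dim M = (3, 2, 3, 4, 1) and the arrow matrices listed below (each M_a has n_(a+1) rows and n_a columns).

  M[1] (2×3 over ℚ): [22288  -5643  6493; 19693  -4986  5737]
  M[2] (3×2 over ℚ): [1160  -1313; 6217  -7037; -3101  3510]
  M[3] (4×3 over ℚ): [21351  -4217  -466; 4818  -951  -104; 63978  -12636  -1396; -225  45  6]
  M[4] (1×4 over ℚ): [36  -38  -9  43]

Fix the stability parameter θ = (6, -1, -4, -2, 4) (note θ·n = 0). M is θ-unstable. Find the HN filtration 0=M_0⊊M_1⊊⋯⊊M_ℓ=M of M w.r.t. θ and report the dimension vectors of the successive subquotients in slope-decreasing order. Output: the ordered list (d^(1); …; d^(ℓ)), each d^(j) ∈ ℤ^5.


Interval decomposition of M: I[1,1], I[1,4], I[1,5], I[3,3], I[4,4]^2.
HN type (ℓ=5): μ^(1)=6; μ^(2)=4; μ^(3)=-1/4; μ^(4)=-2; μ^(5)=-4

((1, 0, 0, 0, 0); (0, 0, 0, 0, 1); (2, 2, 2, 2, 0); (0, 0, 0, 2, 0); (0, 0, 1, 0, 0))


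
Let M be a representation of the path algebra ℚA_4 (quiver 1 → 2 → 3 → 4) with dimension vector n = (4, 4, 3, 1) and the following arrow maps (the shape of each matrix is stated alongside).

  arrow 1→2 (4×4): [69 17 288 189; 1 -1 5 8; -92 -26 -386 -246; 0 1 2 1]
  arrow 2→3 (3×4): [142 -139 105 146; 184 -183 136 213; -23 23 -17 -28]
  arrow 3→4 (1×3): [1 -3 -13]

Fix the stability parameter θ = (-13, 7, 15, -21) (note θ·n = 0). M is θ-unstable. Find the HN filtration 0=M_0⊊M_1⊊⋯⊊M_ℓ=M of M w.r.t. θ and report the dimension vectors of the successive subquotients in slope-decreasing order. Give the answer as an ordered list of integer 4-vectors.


Interval decomposition of M: I[1,2], I[1,3]^2, I[1,4].
HN type (ℓ=4): μ^(1)=15; μ^(2)=7; μ^(3)=1/3; μ^(4)=-13

((0, 0, 2, 0); (0, 3, 0, 0); (0, 1, 1, 1); (4, 0, 0, 0))


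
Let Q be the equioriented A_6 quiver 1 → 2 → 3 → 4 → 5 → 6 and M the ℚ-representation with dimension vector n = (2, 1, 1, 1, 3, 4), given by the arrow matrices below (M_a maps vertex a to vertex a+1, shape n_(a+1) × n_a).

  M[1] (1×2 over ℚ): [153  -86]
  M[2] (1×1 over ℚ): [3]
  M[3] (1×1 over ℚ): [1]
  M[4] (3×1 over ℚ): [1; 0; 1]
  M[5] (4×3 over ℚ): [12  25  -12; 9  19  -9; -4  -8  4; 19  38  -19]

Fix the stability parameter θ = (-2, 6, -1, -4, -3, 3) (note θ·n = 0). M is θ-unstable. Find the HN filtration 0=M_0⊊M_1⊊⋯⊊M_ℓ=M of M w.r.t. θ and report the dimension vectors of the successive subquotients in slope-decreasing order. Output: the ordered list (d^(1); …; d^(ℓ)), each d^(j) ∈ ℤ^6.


Via rank(M_{q-1}∘⋯∘M_p): M ≅ I[1,1], I[1,5], I[5,6]^2, I[6,6]^2.
μ_θ-semistable layers: μ^(1)=3; μ^(2)=-1/2; μ^(3)=-2; μ^(4)=-3

((0, 0, 0, 0, 0, 4); (0, 1, 1, 1, 1, 0); (2, 0, 0, 0, 0, 0); (0, 0, 0, 0, 2, 0))


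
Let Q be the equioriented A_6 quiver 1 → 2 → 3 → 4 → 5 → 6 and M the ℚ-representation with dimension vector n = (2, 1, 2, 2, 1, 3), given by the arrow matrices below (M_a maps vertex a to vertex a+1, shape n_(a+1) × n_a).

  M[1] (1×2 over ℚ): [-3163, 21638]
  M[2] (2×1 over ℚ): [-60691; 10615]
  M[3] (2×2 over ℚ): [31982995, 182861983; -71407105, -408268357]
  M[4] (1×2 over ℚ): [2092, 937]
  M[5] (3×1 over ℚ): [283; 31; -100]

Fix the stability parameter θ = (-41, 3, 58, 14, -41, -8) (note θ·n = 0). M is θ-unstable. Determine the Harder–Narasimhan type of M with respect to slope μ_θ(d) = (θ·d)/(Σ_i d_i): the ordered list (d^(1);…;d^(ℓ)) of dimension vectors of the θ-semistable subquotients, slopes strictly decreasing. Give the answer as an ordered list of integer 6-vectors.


Via rank(M_{q-1}∘⋯∘M_p): M ≅ I[1,1], I[1,3], I[3,6], I[4,4], I[6,6]^2.
μ_θ-semistable layers: μ^(1)=58; μ^(2)=14; μ^(3)=23/4; μ^(4)=3; μ^(5)=-8; μ^(6)=-41

((0, 0, 1, 0, 0, 0); (0, 0, 0, 1, 0, 0); (0, 0, 1, 1, 1, 1); (0, 1, 0, 0, 0, 0); (0, 0, 0, 0, 0, 2); (2, 0, 0, 0, 0, 0))


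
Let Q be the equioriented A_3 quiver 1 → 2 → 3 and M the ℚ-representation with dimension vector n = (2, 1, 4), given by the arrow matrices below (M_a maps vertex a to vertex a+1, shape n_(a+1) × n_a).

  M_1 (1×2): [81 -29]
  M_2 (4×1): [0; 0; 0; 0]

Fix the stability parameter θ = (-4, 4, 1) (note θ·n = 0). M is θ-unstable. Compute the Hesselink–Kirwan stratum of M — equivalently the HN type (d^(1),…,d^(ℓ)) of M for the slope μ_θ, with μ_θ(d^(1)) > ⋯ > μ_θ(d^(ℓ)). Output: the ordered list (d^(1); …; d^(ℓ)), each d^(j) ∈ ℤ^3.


Via rank(M_{q-1}∘⋯∘M_p): M ≅ I[1,1], I[1,2], I[3,3]^4.
μ_θ-semistable layers: μ^(1)=4; μ^(2)=1; μ^(3)=-4

((0, 1, 0); (0, 0, 4); (2, 0, 0))


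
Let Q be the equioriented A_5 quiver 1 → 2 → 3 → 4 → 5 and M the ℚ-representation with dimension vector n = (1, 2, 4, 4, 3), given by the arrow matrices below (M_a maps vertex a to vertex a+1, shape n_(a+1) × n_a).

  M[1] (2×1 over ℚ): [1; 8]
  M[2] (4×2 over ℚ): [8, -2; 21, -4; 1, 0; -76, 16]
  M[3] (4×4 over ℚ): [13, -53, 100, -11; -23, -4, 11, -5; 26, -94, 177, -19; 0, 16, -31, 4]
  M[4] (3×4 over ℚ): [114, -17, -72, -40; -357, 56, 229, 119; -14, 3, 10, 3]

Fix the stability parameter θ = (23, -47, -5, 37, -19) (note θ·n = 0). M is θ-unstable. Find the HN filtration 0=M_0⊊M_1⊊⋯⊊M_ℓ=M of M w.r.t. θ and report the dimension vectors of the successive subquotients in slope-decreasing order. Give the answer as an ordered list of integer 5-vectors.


Via rank(M_{q-1}∘⋯∘M_p): M ≅ I[1,5], I[2,5], I[3,4], I[3,5].
μ_θ-semistable layers: μ^(1)=37; μ^(2)=9; μ^(3)=-5; μ^(4)=-12; μ^(5)=-47

((0, 0, 0, 1, 0); (0, 0, 0, 3, 3); (0, 0, 4, 0, 0); (1, 1, 0, 0, 0); (0, 1, 0, 0, 0))


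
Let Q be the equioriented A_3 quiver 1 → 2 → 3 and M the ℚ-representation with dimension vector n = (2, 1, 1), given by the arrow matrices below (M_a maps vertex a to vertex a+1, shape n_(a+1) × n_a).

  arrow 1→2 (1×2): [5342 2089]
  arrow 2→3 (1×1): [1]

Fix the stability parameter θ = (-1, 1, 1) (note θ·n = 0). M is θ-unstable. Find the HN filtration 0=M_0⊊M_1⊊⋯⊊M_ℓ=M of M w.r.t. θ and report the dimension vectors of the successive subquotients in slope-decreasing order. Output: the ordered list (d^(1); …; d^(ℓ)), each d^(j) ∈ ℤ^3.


Barcode: M ≅ I[1,1], I[1,3]. HN layers by μ_θ (2 steps, strictly decreasing):
  μ^(1)=1; μ^(2)=-1

((0, 1, 1); (2, 0, 0))


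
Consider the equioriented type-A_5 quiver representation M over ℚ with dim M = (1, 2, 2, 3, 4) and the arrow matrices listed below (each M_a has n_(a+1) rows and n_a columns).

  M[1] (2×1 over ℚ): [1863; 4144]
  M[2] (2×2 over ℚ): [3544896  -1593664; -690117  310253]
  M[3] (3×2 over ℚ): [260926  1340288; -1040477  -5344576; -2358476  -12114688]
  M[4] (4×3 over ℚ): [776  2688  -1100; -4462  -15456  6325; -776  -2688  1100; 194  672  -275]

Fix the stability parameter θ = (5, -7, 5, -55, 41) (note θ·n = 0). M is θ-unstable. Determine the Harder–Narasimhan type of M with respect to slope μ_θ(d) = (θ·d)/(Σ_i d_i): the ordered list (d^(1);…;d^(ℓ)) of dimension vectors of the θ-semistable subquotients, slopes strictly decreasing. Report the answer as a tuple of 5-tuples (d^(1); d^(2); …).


Via rank(M_{q-1}∘⋯∘M_p): M ≅ I[1,3], I[2,2], I[3,4], I[4,4], I[4,5], I[5,5]^3.
μ_θ-semistable layers: μ^(1)=41; μ^(2)=5; μ^(3)=-1; μ^(4)=-7; μ^(5)=-25; μ^(6)=-55

((0, 0, 0, 0, 4); (0, 0, 1, 0, 0); (1, 1, 0, 0, 0); (0, 1, 0, 0, 0); (0, 0, 1, 1, 0); (0, 0, 0, 2, 0))


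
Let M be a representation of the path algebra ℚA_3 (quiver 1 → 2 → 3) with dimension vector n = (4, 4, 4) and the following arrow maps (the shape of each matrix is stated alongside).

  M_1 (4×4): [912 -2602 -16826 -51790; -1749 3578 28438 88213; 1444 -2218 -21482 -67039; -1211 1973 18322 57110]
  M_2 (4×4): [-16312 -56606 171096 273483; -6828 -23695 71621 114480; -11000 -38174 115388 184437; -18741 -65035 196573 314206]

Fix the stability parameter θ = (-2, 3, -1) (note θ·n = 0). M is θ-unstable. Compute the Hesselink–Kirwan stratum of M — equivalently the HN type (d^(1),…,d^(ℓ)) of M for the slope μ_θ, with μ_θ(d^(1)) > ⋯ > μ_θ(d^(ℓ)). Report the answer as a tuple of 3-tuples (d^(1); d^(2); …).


Via rank(M_{q-1}∘⋯∘M_p): M ≅ I[1,2], I[1,3]^3, I[3,3].
μ_θ-semistable layers: μ^(1)=3; μ^(2)=1; μ^(3)=-1; μ^(4)=-2

((0, 1, 0); (0, 3, 3); (0, 0, 1); (4, 0, 0))


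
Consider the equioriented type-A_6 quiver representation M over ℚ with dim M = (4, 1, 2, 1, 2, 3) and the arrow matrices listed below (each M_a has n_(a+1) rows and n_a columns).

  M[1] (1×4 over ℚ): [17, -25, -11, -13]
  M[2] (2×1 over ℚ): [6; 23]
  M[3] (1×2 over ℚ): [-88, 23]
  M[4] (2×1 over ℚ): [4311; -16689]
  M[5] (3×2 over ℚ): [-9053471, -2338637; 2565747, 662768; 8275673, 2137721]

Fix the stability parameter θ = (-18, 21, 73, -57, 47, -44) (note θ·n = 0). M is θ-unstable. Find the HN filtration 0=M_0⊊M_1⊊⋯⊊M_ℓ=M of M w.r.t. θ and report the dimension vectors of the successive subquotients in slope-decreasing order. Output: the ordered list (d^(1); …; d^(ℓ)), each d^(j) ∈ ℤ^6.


Barcode: M ≅ I[1,1]^3, I[1,6], I[3,3], I[5,6], I[6,6]. HN layers by μ_θ (5 steps, strictly decreasing):
  μ^(1)=73; μ^(2)=8; μ^(3)=3/2; μ^(4)=-18; μ^(5)=-44

((0, 0, 1, 0, 0, 0); (0, 1, 1, 1, 1, 1); (0, 0, 0, 0, 1, 1); (4, 0, 0, 0, 0, 0); (0, 0, 0, 0, 0, 1))


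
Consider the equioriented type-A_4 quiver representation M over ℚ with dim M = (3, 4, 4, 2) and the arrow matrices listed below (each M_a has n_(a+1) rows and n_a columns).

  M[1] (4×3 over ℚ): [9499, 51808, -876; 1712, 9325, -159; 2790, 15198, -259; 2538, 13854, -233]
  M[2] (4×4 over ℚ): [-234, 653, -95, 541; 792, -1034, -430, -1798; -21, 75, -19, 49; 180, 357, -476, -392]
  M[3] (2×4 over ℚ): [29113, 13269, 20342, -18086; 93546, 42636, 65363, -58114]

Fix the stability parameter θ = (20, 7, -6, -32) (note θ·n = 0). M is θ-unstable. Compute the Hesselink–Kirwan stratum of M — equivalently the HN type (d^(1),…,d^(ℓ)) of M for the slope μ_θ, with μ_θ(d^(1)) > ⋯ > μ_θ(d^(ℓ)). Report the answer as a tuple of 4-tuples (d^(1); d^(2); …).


Interval decomposition of M: I[1,2], I[1,4]^2, I[2,3], I[3,3].
HN type (ℓ=4): μ^(1)=27/2; μ^(2)=1/2; μ^(3)=-11/4; μ^(4)=-6

((1, 1, 0, 0); (0, 1, 1, 0); (2, 2, 2, 2); (0, 0, 1, 0))


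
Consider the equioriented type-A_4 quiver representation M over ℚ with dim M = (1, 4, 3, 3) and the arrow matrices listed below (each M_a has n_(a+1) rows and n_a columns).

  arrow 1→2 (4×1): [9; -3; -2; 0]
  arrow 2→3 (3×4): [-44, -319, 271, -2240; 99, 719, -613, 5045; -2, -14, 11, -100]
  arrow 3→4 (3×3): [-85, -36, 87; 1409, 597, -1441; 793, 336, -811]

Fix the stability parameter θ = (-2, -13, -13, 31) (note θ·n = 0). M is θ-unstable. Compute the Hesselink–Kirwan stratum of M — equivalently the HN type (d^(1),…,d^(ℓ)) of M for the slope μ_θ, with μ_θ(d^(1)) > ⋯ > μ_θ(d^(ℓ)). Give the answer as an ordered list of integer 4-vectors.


Interval decomposition of M: I[1,4], I[2,2], I[2,3], I[2,4], I[4,4].
HN type (ℓ=3): μ^(1)=31; μ^(2)=-28/3; μ^(3)=-13

((0, 0, 0, 3); (1, 1, 1, 0); (0, 3, 2, 0))


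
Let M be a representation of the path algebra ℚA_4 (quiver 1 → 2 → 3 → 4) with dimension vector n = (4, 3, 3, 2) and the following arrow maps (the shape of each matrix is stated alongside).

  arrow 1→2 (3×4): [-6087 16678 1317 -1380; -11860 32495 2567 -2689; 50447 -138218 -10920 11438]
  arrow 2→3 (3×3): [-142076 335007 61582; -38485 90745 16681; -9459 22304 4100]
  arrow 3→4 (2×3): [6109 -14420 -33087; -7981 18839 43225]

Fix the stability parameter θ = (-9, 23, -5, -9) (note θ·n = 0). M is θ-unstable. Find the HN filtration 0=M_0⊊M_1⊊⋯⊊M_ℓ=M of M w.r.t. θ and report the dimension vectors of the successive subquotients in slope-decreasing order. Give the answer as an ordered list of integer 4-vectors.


Via rank(M_{q-1}∘⋯∘M_p): M ≅ I[1,1], I[1,3], I[1,4]^2.
μ_θ-semistable layers: μ^(1)=9; μ^(2)=3; μ^(3)=-9

((0, 1, 1, 0); (0, 2, 2, 2); (4, 0, 0, 0))


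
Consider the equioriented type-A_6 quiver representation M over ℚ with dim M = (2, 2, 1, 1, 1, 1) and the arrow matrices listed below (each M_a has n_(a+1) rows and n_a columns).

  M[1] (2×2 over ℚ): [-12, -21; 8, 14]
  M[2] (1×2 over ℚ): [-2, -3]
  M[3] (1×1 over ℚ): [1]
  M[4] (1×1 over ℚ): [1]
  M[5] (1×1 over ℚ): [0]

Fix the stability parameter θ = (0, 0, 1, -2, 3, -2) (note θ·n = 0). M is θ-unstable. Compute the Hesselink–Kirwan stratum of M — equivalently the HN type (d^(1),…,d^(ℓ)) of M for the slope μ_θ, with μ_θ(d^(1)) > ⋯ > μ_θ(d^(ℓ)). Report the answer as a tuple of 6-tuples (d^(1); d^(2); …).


Interval decomposition of M: I[1,1], I[1,2], I[2,5], I[6,6].
HN type (ℓ=4): μ^(1)=3; μ^(2)=0; μ^(3)=-1/3; μ^(4)=-2

((0, 0, 0, 0, 1, 0); (2, 1, 0, 0, 0, 0); (0, 1, 1, 1, 0, 0); (0, 0, 0, 0, 0, 1))


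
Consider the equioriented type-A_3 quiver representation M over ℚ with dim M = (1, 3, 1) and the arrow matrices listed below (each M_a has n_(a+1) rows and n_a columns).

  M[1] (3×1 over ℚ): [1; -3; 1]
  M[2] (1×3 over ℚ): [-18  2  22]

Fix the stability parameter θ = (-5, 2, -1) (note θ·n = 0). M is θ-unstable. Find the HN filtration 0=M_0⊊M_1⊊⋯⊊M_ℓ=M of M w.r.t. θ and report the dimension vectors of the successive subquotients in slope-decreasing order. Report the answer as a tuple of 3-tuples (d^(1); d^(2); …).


Barcode: M ≅ I[1,3], I[2,2]^2. HN layers by μ_θ (3 steps, strictly decreasing):
  μ^(1)=2; μ^(2)=1/2; μ^(3)=-5

((0, 2, 0); (0, 1, 1); (1, 0, 0))


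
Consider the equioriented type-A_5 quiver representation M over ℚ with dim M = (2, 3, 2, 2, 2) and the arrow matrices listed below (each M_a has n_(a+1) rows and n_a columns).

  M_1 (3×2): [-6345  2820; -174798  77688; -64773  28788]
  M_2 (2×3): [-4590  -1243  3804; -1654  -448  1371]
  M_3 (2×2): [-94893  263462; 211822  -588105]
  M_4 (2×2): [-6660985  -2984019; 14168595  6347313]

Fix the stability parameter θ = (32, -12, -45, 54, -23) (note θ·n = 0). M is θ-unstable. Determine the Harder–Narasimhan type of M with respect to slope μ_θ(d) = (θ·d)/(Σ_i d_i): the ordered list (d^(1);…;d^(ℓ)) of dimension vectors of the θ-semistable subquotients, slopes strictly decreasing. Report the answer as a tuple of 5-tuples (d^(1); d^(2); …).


Barcode: M ≅ I[1,1], I[1,5], I[2,2], I[2,4], I[5,5]. HN layers by μ_θ (7 steps, strictly decreasing):
  μ^(1)=54; μ^(2)=32; μ^(3)=31/2; μ^(4)=-25/3; μ^(5)=-12; μ^(6)=-23; μ^(7)=-57/2

((0, 0, 0, 1, 0); (1, 0, 0, 0, 0); (0, 0, 0, 1, 1); (1, 1, 1, 0, 0); (0, 1, 0, 0, 0); (0, 0, 0, 0, 1); (0, 1, 1, 0, 0))


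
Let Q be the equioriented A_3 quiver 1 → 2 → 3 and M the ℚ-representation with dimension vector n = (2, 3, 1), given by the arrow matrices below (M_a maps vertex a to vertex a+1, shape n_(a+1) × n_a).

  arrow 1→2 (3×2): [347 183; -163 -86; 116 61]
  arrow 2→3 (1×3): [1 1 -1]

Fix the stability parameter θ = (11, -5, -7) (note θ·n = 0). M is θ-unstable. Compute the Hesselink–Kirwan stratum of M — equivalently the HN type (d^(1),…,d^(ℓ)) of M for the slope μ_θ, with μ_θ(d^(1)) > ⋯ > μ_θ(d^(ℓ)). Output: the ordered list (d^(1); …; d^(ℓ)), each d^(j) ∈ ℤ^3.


Interval decomposition of M: I[1,2], I[1,3], I[2,2].
HN type (ℓ=3): μ^(1)=3; μ^(2)=-1/3; μ^(3)=-5

((1, 1, 0); (1, 1, 1); (0, 1, 0))


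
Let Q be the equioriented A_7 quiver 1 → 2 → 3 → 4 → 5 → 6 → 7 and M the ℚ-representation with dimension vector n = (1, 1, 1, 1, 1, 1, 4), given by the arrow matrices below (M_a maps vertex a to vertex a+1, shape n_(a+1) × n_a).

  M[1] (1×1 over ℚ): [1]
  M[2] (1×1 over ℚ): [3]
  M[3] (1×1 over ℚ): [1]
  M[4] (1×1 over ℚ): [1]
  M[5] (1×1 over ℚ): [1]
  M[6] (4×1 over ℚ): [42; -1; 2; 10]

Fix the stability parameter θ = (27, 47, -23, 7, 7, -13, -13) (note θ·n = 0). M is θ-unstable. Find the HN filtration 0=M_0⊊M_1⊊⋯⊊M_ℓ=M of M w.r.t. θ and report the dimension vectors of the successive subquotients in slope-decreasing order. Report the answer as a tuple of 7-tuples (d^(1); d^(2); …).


Interval decomposition of M: I[1,7], I[7,7]^3.
HN type (ℓ=2): μ^(1)=39/7; μ^(2)=-13

((1, 1, 1, 1, 1, 1, 1); (0, 0, 0, 0, 0, 0, 3))


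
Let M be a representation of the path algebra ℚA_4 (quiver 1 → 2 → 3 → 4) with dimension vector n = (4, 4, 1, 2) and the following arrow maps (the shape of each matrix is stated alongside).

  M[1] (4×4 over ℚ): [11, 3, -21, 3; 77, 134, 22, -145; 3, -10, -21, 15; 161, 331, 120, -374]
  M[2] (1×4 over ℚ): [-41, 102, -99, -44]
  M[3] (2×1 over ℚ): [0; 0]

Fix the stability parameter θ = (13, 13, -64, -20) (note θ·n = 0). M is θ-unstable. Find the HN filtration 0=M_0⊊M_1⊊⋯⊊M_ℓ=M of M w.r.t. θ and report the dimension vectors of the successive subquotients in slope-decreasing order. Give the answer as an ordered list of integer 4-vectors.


Barcode: M ≅ I[1,2]^3, I[1,3], I[4,4]^2. HN layers by μ_θ (3 steps, strictly decreasing):
  μ^(1)=13; μ^(2)=-38/3; μ^(3)=-20

((3, 3, 0, 0); (1, 1, 1, 0); (0, 0, 0, 2))


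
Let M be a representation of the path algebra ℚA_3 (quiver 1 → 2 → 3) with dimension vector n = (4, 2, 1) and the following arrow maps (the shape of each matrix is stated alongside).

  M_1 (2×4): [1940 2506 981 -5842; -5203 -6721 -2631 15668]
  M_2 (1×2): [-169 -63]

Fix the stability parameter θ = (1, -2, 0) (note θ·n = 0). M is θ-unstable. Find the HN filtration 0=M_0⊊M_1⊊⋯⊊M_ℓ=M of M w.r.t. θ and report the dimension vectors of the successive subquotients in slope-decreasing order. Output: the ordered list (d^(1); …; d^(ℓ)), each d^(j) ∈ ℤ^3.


Barcode: M ≅ I[1,1]^2, I[1,2], I[1,3]. HN layers by μ_θ (3 steps, strictly decreasing):
  μ^(1)=1; μ^(2)=0; μ^(3)=-1/2

((2, 0, 0); (0, 0, 1); (2, 2, 0))


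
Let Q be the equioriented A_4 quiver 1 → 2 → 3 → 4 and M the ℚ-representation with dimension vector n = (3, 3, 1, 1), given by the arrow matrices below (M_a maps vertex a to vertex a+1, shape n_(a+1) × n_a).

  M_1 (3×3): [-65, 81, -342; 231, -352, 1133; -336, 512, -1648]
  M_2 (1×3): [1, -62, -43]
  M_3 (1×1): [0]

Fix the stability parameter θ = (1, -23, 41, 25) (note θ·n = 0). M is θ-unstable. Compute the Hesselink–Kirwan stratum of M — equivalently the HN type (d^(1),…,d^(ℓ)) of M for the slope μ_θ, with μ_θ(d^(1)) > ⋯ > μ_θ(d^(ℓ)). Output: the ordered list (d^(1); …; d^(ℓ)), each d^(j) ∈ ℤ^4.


Via rank(M_{q-1}∘⋯∘M_p): M ≅ I[1,1], I[1,2], I[1,3], I[2,2], I[4,4].
μ_θ-semistable layers: μ^(1)=41; μ^(2)=25; μ^(3)=1; μ^(4)=-11; μ^(5)=-23

((0, 0, 1, 0); (0, 0, 0, 1); (1, 0, 0, 0); (2, 2, 0, 0); (0, 1, 0, 0))


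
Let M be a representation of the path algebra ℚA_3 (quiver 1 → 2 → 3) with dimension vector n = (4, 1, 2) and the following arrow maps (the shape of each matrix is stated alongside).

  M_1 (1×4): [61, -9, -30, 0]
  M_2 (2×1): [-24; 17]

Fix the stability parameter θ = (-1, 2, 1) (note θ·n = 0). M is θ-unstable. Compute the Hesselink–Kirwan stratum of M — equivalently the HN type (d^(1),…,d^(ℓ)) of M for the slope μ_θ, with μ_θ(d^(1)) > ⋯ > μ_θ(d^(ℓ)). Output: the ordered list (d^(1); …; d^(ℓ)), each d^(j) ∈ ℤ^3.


Barcode: M ≅ I[1,1]^3, I[1,3], I[3,3]. HN layers by μ_θ (3 steps, strictly decreasing):
  μ^(1)=3/2; μ^(2)=1; μ^(3)=-1

((0, 1, 1); (0, 0, 1); (4, 0, 0))


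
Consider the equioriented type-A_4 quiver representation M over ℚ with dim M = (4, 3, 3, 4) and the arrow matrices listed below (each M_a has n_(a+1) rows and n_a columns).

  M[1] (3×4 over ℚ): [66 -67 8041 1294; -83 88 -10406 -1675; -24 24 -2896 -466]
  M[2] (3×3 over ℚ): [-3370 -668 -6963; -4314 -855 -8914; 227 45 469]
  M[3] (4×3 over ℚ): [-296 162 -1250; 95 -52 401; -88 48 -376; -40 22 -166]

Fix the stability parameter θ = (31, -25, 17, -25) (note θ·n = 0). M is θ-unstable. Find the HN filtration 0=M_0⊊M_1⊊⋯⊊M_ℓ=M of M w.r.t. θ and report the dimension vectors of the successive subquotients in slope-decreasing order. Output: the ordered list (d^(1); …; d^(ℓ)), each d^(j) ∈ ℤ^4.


Barcode: M ≅ I[1,1], I[1,3], I[1,4]^2, I[4,4]^2. HN layers by μ_θ (5 steps, strictly decreasing):
  μ^(1)=31; μ^(2)=17; μ^(3)=3; μ^(4)=-1/2; μ^(5)=-25

((1, 0, 0, 0); (0, 0, 1, 0); (1, 1, 0, 0); (2, 2, 2, 2); (0, 0, 0, 2))


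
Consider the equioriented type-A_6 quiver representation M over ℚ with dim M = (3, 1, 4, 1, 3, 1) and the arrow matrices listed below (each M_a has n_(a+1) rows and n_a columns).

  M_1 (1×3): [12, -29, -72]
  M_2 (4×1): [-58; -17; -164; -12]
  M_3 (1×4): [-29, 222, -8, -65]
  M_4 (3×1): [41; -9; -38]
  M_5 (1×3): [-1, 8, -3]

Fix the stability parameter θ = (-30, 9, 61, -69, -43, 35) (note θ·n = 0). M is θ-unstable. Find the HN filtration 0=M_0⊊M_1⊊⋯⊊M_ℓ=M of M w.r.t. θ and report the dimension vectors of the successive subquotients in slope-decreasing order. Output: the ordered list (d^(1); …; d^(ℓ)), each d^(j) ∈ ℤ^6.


Barcode: M ≅ I[1,1]^2, I[1,3], I[3,3]^2, I[3,6], I[5,5]^2. HN layers by μ_θ (6 steps, strictly decreasing):
  μ^(1)=61; μ^(2)=35; μ^(3)=9; μ^(4)=-17; μ^(5)=-30; μ^(6)=-43

((0, 0, 3, 0, 0, 0); (0, 0, 0, 0, 0, 1); (0, 1, 0, 0, 0, 0); (0, 0, 1, 1, 1, 0); (3, 0, 0, 0, 0, 0); (0, 0, 0, 0, 2, 0))


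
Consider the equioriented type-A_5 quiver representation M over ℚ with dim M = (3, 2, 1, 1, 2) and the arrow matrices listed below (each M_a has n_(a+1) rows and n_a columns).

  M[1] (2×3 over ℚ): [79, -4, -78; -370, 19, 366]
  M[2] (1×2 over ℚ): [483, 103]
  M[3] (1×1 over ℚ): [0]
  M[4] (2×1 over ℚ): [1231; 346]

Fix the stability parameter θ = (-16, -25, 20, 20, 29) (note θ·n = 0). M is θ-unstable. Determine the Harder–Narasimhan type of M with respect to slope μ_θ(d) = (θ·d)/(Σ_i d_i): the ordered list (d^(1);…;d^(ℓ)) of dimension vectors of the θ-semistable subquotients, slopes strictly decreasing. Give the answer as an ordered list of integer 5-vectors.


Barcode: M ≅ I[1,1], I[1,2], I[1,3], I[4,5], I[5,5]. HN layers by μ_θ (4 steps, strictly decreasing):
  μ^(1)=29; μ^(2)=20; μ^(3)=-16; μ^(4)=-41/2

((0, 0, 0, 0, 2); (0, 0, 1, 1, 0); (1, 0, 0, 0, 0); (2, 2, 0, 0, 0))


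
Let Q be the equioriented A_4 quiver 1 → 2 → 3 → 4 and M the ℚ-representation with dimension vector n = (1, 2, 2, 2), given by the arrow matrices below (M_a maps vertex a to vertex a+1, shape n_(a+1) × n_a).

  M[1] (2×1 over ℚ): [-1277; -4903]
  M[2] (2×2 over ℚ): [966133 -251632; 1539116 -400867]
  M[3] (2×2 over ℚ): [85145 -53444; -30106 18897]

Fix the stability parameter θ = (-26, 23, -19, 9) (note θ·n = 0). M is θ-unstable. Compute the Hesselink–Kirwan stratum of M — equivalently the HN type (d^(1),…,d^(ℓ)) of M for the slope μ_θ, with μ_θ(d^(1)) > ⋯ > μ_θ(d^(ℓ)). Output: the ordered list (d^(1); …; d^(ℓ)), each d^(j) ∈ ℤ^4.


Via rank(M_{q-1}∘⋯∘M_p): M ≅ I[1,4], I[2,4].
μ_θ-semistable layers: μ^(1)=9; μ^(2)=2; μ^(3)=-26

((0, 0, 0, 2); (0, 2, 2, 0); (1, 0, 0, 0))


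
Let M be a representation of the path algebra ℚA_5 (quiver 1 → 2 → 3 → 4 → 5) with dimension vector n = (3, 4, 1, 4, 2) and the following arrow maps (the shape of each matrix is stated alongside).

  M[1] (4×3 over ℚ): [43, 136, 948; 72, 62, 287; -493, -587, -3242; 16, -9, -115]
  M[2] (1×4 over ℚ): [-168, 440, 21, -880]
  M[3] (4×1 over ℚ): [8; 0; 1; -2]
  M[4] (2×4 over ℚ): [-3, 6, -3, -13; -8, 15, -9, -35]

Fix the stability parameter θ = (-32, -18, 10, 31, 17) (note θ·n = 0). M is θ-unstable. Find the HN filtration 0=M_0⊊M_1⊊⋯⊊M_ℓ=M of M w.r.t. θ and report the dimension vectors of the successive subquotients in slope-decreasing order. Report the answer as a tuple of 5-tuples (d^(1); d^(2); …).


Interval decomposition of M: I[1,2]^2, I[1,5], I[2,2], I[4,4]^2, I[4,5].
HN type (ℓ=5): μ^(1)=31; μ^(2)=24; μ^(3)=10; μ^(4)=-18; μ^(5)=-32

((0, 0, 0, 2, 0); (0, 0, 0, 2, 2); (0, 0, 1, 0, 0); (0, 4, 0, 0, 0); (3, 0, 0, 0, 0))


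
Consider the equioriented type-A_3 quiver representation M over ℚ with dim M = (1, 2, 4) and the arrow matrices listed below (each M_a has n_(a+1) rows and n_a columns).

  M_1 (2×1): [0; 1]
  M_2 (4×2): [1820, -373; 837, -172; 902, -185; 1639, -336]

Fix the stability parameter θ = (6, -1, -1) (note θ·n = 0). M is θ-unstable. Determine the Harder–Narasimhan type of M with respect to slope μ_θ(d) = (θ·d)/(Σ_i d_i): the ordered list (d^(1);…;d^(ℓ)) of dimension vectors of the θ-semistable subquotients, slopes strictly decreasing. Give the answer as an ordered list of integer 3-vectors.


Via rank(M_{q-1}∘⋯∘M_p): M ≅ I[1,3], I[2,3], I[3,3]^2.
μ_θ-semistable layers: μ^(1)=4/3; μ^(2)=-1

((1, 1, 1); (0, 1, 3))


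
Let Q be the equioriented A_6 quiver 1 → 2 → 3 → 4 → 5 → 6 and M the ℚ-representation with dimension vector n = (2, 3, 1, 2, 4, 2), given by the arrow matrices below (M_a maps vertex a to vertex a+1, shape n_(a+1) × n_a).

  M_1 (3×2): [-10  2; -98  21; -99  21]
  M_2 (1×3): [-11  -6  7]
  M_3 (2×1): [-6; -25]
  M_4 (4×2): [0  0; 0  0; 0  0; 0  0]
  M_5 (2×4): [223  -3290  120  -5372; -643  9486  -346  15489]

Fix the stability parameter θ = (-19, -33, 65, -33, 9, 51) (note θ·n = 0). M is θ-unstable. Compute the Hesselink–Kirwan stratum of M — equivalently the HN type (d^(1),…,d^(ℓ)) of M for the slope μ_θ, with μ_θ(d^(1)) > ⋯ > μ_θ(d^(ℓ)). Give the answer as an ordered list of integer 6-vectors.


Via rank(M_{q-1}∘⋯∘M_p): M ≅ I[1,2], I[1,4], I[2,2], I[4,4], I[5,5]^2, I[5,6]^2.
μ_θ-semistable layers: μ^(1)=51; μ^(2)=16; μ^(3)=9; μ^(4)=-26; μ^(5)=-33

((0, 0, 0, 0, 0, 2); (0, 0, 1, 1, 0, 0); (0, 0, 0, 0, 4, 0); (2, 2, 0, 0, 0, 0); (0, 1, 0, 1, 0, 0))


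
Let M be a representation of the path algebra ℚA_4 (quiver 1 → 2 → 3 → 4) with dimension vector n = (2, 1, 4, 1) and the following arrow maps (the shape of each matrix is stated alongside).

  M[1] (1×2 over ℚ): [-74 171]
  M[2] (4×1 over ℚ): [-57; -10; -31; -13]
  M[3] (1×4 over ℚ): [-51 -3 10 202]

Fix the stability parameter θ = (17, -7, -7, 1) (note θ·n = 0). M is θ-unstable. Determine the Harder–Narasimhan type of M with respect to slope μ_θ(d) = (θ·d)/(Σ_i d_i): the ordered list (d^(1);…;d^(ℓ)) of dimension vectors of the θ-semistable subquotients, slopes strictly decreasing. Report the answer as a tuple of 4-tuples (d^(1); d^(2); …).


Interval decomposition of M: I[1,1], I[1,4], I[3,3]^3.
HN type (ℓ=3): μ^(1)=17; μ^(2)=1; μ^(3)=-7

((1, 0, 0, 0); (1, 1, 1, 1); (0, 0, 3, 0))


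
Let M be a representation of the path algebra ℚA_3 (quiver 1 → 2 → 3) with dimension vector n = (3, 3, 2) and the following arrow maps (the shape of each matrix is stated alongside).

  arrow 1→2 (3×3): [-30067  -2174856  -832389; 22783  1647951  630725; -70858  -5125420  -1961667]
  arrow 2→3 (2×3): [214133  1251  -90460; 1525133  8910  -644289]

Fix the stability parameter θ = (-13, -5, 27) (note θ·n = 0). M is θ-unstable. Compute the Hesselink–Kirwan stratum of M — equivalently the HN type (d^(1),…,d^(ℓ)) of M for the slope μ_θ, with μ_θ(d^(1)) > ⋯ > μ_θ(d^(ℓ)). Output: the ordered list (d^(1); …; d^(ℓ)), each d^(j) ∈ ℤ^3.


Via rank(M_{q-1}∘⋯∘M_p): M ≅ I[1,2], I[1,3]^2.
μ_θ-semistable layers: μ^(1)=27; μ^(2)=-5; μ^(3)=-13

((0, 0, 2); (0, 3, 0); (3, 0, 0))


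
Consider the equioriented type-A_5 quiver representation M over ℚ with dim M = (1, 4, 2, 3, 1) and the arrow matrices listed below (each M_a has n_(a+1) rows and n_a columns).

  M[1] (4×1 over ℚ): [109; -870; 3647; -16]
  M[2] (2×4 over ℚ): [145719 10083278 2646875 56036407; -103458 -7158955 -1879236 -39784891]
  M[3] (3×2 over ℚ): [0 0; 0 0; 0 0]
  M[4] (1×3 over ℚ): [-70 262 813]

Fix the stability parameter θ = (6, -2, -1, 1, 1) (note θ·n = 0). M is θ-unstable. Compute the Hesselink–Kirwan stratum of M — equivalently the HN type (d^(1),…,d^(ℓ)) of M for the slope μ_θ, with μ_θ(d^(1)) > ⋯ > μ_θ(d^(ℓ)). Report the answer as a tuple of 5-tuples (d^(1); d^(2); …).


Interval decomposition of M: I[1,3], I[2,2]^2, I[2,3], I[4,4]^2, I[4,5].
HN type (ℓ=3): μ^(1)=1; μ^(2)=-1; μ^(3)=-2

((1, 1, 1, 3, 1); (0, 0, 1, 0, 0); (0, 3, 0, 0, 0))


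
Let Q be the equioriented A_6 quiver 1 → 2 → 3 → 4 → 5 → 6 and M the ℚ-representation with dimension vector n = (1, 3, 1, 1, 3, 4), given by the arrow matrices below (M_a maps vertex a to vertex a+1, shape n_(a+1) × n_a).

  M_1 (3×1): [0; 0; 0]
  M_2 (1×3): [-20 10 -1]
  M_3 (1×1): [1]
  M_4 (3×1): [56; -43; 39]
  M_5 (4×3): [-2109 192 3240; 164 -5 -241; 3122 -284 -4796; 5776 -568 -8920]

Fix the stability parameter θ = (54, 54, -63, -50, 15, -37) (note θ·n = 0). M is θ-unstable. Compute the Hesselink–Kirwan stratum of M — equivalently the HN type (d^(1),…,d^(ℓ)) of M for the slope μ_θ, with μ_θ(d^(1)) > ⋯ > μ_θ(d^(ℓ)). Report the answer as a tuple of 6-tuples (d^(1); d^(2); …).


Via rank(M_{q-1}∘⋯∘M_p): M ≅ I[1,1], I[2,2]^2, I[2,5], I[5,6]^2, I[6,6]^2.
μ_θ-semistable layers: μ^(1)=54; μ^(2)=15; μ^(3)=-11; μ^(4)=-59/3; μ^(5)=-37

((1, 2, 0, 0, 0, 0); (0, 0, 0, 0, 1, 0); (0, 0, 0, 0, 2, 2); (0, 1, 1, 1, 0, 0); (0, 0, 0, 0, 0, 2))


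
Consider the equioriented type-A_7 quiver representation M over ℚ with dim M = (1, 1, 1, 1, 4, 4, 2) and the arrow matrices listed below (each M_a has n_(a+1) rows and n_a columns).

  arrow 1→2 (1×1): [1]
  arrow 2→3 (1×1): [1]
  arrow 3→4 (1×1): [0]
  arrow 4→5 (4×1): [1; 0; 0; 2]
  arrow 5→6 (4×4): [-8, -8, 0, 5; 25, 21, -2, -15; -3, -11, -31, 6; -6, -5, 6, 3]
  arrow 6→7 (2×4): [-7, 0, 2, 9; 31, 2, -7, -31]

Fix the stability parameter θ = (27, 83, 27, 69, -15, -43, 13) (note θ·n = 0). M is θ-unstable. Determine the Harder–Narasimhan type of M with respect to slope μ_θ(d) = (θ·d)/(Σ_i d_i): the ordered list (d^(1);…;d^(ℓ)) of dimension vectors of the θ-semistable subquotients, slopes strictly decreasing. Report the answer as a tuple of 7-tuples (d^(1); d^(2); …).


Interval decomposition of M: I[1,3], I[4,7], I[5,6]^2, I[5,7].
HN type (ℓ=5): μ^(1)=55; μ^(2)=27; μ^(3)=13; μ^(4)=11/3; μ^(5)=-29

((0, 1, 1, 0, 0, 0, 0); (1, 0, 0, 0, 0, 0, 0); (0, 0, 0, 0, 0, 0, 2); (0, 0, 0, 1, 1, 1, 0); (0, 0, 0, 0, 3, 3, 0))


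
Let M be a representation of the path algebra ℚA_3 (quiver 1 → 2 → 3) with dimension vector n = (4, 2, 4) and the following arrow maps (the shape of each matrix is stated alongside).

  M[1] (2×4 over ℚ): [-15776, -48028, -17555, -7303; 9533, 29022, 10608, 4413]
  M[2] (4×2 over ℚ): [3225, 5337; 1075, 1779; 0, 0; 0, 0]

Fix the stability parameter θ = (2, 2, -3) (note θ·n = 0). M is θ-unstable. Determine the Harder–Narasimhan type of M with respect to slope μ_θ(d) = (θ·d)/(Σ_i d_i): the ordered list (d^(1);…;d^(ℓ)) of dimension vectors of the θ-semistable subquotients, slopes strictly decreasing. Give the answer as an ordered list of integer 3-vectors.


Barcode: M ≅ I[1,1]^2, I[1,2], I[1,3], I[3,3]^3. HN layers by μ_θ (3 steps, strictly decreasing):
  μ^(1)=2; μ^(2)=1/3; μ^(3)=-3

((3, 1, 0); (1, 1, 1); (0, 0, 3))


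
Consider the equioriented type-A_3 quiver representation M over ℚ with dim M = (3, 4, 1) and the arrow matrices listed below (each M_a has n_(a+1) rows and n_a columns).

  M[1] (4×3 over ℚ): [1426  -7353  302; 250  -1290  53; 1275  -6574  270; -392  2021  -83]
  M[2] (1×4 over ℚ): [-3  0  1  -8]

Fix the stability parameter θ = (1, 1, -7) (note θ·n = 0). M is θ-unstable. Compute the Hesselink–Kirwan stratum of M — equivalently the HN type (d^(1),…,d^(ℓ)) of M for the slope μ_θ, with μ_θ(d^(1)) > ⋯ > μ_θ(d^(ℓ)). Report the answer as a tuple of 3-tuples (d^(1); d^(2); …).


Via rank(M_{q-1}∘⋯∘M_p): M ≅ I[1,2]^2, I[1,3], I[2,2].
μ_θ-semistable layers: μ^(1)=1; μ^(2)=-5/3

((2, 3, 0); (1, 1, 1))


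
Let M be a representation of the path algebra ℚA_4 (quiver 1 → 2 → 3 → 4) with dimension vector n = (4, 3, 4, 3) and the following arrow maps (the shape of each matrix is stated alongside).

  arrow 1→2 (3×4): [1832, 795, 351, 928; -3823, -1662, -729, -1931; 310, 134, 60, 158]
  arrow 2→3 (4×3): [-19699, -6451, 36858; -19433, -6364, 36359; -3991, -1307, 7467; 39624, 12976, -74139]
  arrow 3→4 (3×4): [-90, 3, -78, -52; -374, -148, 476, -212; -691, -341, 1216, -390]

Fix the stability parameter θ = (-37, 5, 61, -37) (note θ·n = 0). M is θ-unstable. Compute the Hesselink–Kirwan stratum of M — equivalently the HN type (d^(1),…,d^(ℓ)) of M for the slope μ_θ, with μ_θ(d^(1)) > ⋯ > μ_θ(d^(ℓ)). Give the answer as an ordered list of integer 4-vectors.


Via rank(M_{q-1}∘⋯∘M_p): M ≅ I[1,1]^2, I[1,4]^2, I[2,4], I[3,3].
μ_θ-semistable layers: μ^(1)=61; μ^(2)=12; μ^(3)=5; μ^(4)=-37

((0, 0, 1, 0); (0, 0, 3, 3); (0, 3, 0, 0); (4, 0, 0, 0))
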